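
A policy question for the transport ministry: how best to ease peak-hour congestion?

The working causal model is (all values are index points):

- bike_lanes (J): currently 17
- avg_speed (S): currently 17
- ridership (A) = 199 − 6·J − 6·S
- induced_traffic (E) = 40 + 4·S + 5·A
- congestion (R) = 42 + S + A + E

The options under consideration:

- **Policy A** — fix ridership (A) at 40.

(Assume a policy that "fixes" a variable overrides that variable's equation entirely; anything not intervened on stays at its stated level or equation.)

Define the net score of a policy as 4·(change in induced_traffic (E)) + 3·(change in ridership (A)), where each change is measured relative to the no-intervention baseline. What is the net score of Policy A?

Baseline:
  J = 17
  S = 17
  A = 199 − 6·17 − 6·17 = -5
  E = 40 + 4·17 + 5·(-5) = 83
Policy A (A := 40):
  J = 17
  S = 17
  A = 40
  E = 40 + 4·17 + 5·40 = 308
ΔE = 308 − 83 = 225; ΔA = 40 − (-5) = 45
Score = 4·225 + 3·45 = 1035

1035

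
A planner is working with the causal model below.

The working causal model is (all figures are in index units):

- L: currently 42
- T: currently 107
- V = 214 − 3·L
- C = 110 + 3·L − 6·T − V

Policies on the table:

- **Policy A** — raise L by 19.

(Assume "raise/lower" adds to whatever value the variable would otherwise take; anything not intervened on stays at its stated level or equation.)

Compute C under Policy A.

Policy A (L + 19):
  L = 42 + 19 = 61
  T = 107
  V = 214 − 3·61 = 31
  C = 110 + 3·61 − 6·107 − 31 = -380

-380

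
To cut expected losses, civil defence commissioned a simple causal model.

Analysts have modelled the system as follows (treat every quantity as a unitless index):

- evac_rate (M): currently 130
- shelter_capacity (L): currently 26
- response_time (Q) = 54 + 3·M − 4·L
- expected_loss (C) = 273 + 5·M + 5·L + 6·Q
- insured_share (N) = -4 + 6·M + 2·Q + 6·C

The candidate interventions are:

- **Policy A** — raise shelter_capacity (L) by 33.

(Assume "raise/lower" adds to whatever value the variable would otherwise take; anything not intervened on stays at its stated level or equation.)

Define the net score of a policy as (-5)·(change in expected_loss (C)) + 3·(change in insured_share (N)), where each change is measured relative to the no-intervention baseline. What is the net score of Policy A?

-8943

Baseline:
  M = 130
  L = 26
  Q = 54 + 3·130 − 4·26 = 340
  C = 273 + 5·130 + 5·26 + 6·340 = 3093
  N = -4 + 6·130 + 2·340 + 6·3093 = 20014
Policy A (L + 33):
  M = 130
  L = 26 + 33 = 59
  Q = 54 + 3·130 − 4·59 = 208
  C = 273 + 5·130 + 5·59 + 6·208 = 2466
  N = -4 + 6·130 + 2·208 + 6·2466 = 15988
ΔC = 2466 − 3093 = -627; ΔN = 15988 − 20014 = -4026
Score = (-5)·(-627) + 3·(-4026) = -8943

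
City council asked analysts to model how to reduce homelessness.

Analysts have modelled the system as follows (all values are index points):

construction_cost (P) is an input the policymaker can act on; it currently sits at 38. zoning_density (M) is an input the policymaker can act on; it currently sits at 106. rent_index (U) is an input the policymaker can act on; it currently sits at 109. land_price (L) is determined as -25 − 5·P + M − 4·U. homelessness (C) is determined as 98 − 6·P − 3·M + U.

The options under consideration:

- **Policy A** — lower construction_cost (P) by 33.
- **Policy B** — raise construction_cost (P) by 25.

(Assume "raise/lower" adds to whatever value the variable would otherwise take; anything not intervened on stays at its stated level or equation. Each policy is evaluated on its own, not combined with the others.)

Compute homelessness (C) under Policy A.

-141

Policy A (P − 33):
  P = 38 − 33 = 5
  M = 106
  U = 109
  C = 98 − 6·5 − 3·106 + 109 = -141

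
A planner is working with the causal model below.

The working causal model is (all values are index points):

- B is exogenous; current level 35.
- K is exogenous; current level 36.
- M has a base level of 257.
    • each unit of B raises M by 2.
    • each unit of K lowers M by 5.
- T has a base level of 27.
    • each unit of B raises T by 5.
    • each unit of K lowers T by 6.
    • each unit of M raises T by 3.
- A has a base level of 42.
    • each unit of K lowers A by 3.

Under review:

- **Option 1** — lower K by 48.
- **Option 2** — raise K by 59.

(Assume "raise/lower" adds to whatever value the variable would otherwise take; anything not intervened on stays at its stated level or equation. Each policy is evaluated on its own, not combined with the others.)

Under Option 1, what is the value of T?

Option 1 (K − 48):
  B = 35
  K = 36 − 48 = -12
  M = 257 + 2·35 − 5·(-12) = 387
  T = 27 + 5·35 − 6·(-12) + 3·387 = 1435

1435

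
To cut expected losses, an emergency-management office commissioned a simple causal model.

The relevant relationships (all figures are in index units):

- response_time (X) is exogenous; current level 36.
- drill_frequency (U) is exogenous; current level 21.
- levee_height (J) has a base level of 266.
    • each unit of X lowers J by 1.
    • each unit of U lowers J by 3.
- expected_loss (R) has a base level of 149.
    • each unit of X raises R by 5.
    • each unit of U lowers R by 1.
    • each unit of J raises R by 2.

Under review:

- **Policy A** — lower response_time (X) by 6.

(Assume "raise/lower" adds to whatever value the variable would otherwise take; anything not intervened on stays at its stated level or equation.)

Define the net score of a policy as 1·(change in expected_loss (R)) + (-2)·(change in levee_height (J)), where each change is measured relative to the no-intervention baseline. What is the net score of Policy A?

-30

Baseline:
  X = 36
  U = 21
  J = 266 − 36 − 3·21 = 167
  R = 149 + 5·36 − 21 + 2·167 = 642
Policy A (X − 6):
  X = 36 − 6 = 30
  U = 21
  J = 266 − 30 − 3·21 = 173
  R = 149 + 5·30 − 21 + 2·173 = 624
ΔR = 624 − 642 = -18; ΔJ = 173 − 167 = 6
Score = 1·(-18) + (-2)·6 = -30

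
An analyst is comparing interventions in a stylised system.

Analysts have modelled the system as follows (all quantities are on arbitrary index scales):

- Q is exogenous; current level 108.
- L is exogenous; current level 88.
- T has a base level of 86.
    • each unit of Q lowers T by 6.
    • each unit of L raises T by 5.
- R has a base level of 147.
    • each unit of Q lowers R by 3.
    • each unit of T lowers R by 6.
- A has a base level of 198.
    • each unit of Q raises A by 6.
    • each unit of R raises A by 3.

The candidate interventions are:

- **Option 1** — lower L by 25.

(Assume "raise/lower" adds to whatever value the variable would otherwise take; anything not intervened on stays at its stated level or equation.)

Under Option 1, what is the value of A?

4761

Option 1 (L − 25):
  Q = 108
  L = 88 − 25 = 63
  T = 86 − 6·108 + 5·63 = -247
  R = 147 − 3·108 − 6·(-247) = 1305
  A = 198 + 6·108 + 3·1305 = 4761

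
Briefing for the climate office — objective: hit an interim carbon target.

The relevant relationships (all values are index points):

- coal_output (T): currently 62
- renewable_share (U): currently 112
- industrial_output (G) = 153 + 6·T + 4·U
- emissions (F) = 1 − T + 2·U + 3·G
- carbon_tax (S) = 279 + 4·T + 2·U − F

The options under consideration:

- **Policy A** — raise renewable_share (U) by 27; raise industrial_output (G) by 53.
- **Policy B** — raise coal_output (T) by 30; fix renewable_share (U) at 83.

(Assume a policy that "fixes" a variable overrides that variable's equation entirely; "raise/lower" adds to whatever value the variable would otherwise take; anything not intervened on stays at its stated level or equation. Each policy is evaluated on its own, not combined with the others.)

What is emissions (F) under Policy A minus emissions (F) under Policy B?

Policy A (U + 27, G + 53):
  T = 62
  U = 112 + 27 = 139
  G = 153 + 6·62 + 4·139 (+53 from intervention) = 1134
  F = 1 − 62 + 2·139 + 3·1134 = 3619
Policy B (T + 30, U := 83):
  T = 62 + 30 = 92
  U = 83
  G = 153 + 6·92 + 4·83 = 1037
  F = 1 − 92 + 2·83 + 3·1037 = 3186
F: 3619 − 3186 = 433

433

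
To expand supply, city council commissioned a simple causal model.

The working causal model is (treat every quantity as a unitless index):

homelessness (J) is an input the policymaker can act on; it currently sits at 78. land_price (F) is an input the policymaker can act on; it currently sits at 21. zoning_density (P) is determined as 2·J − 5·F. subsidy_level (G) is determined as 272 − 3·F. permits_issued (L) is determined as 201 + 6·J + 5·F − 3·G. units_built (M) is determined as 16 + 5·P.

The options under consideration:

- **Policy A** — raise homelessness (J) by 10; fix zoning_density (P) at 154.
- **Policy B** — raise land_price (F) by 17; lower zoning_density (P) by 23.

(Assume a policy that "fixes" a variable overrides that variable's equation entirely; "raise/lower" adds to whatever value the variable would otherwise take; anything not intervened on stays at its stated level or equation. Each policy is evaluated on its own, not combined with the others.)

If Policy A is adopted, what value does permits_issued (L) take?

207

Policy A (J + 10, P := 154):
  J = 78 + 10 = 88
  F = 21
  G = 272 − 3·21 = 209
  L = 201 + 6·88 + 5·21 − 3·209 = 207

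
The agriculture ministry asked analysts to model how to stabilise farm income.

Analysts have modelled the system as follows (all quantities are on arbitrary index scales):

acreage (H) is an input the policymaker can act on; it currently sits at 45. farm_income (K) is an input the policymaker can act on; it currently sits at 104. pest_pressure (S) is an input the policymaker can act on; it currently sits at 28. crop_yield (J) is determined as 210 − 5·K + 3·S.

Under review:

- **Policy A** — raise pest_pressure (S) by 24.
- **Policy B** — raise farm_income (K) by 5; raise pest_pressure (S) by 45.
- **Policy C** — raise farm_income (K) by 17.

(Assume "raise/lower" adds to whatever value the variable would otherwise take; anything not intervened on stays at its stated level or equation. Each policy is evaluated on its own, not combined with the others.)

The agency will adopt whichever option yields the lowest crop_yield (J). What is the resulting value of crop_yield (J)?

-311

Policy A (S + 24):
  K = 104
  S = 28 + 24 = 52
  J = 210 − 5·104 + 3·52 = -154
Policy B (K + 5, S + 45):
  K = 104 + 5 = 109
  S = 28 + 45 = 73
  J = 210 − 5·109 + 3·73 = -116
Policy C (K + 17):
  K = 104 + 17 = 121
  S = 28
  J = 210 − 5·121 + 3·28 = -311
Comparing — Policy A: J=-154, Policy B: J=-116, Policy C: J=-311. Lowest is -311 (Policy C).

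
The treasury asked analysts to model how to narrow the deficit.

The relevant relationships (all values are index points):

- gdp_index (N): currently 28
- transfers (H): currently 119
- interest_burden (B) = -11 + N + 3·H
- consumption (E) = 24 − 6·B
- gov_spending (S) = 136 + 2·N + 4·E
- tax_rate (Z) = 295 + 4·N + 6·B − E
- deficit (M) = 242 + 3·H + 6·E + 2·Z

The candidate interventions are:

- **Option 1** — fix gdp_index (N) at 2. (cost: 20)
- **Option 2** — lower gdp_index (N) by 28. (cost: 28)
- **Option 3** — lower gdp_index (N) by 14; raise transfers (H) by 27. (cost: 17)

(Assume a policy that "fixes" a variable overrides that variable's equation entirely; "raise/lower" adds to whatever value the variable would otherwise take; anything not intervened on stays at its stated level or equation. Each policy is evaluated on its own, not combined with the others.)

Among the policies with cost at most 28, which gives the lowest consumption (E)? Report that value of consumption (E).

Option 1 (N := 2):
  N = 2
  H = 119
  B = -11 + 2 + 3·119 = 348
  E = 24 − 6·348 = -2064
Option 2 (N − 28):
  N = 28 − 28 = 0
  H = 119
  B = -11 + 0 + 3·119 = 346
  E = 24 − 6·346 = -2052
Option 3 (N − 14, H + 27):
  N = 28 − 14 = 14
  H = 119 + 27 = 146
  B = -11 + 14 + 3·146 = 441
  E = 24 − 6·441 = -2622
Comparing — Option 1: E=-2064, Option 2: E=-2052, Option 3: E=-2622. Lowest is -2622 (Option 3).

-2622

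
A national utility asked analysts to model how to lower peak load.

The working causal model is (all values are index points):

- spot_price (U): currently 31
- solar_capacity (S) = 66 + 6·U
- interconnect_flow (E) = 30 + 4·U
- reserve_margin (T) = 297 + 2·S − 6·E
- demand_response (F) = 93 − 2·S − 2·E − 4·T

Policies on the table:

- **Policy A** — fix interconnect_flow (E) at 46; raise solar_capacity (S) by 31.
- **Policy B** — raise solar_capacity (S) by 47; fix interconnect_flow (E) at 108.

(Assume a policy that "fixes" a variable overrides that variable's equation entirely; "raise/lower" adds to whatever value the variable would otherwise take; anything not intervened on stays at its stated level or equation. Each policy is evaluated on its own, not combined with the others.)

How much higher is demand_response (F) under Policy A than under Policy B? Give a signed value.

-1204

Policy A (E := 46, S + 31):
  U = 31
  S = 66 + 6·31 (+31 from intervention) = 283
  E = 46
  T = 297 + 2·283 − 6·46 = 587
  F = 93 − 2·283 − 2·46 − 4·587 = -2913
Policy B (S + 47, E := 108):
  U = 31
  S = 66 + 6·31 (+47 from intervention) = 299
  E = 108
  T = 297 + 2·299 − 6·108 = 247
  F = 93 − 2·299 − 2·108 − 4·247 = -1709
F: -2913 − (-1709) = -1204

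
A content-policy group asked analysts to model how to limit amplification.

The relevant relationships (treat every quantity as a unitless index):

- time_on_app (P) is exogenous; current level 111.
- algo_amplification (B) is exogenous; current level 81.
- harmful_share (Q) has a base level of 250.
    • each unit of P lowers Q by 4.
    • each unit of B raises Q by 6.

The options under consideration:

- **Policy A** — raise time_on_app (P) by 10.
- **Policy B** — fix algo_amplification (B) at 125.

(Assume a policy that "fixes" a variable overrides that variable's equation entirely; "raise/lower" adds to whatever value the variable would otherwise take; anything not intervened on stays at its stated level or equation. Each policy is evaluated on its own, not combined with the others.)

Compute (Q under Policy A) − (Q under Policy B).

Policy A (P + 10):
  P = 111 + 10 = 121
  B = 81
  Q = 250 − 4·121 + 6·81 = 252
Policy B (B := 125):
  P = 111
  B = 125
  Q = 250 − 4·111 + 6·125 = 556
Q: 252 − 556 = -304

-304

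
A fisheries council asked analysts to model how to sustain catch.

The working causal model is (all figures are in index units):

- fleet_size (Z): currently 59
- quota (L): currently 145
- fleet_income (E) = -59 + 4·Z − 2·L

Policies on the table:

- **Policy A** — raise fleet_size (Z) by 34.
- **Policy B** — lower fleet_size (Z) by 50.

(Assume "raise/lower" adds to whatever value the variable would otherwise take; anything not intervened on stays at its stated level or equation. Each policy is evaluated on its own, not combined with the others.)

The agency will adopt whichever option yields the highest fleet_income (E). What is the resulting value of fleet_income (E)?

23

Policy A (Z + 34):
  Z = 59 + 34 = 93
  L = 145
  E = -59 + 4·93 − 2·145 = 23
Policy B (Z − 50):
  Z = 59 − 50 = 9
  L = 145
  E = -59 + 4·9 − 2·145 = -313
Comparing — Policy A: E=23, Policy B: E=-313. Highest is 23 (Policy A).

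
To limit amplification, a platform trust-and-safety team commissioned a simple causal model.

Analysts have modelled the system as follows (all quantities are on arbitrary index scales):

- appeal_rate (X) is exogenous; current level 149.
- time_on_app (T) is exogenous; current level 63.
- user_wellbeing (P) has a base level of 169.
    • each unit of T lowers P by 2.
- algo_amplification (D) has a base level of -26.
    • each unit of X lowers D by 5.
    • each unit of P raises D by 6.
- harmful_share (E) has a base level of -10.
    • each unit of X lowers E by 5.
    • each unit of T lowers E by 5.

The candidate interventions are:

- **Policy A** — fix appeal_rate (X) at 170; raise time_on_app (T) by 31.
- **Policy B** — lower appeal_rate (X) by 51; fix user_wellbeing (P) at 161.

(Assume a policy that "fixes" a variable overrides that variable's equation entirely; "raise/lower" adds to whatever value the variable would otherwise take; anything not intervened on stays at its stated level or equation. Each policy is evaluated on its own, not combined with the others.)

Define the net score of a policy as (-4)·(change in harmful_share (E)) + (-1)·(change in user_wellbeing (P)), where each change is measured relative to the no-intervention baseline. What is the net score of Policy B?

-1138

Baseline:
  X = 149
  T = 63
  P = 169 − 2·63 = 43
  E = -10 − 5·149 − 5·63 = -1070
Policy B (X − 51, P := 161):
  X = 149 − 51 = 98
  T = 63
  P = 161
  E = -10 − 5·98 − 5·63 = -815
ΔE = -815 − (-1070) = 255; ΔP = 161 − 43 = 118
Score = (-4)·255 + (-1)·118 = -1138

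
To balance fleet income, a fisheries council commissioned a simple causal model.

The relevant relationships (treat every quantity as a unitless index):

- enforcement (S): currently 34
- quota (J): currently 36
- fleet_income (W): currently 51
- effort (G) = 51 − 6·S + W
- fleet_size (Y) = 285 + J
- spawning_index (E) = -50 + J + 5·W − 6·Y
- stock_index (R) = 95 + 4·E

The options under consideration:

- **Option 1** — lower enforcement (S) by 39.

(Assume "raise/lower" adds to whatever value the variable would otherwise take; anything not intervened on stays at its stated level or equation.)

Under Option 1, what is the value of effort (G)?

Option 1 (S − 39):
  S = 34 − 39 = -5
  W = 51
  G = 51 − 6·(-5) + 51 = 132

132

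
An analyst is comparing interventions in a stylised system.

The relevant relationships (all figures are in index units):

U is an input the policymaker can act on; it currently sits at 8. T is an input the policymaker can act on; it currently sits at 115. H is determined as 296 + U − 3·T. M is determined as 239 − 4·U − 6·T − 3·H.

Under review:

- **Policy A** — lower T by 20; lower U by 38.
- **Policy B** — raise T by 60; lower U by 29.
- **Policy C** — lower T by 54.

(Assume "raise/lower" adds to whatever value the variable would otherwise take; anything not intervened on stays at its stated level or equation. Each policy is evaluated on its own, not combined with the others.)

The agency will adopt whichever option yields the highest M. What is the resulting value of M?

23

Policy A (T − 20, U − 38):
  U = 8 − 38 = -30
  T = 115 − 20 = 95
  H = 296 + (-30) − 3·95 = -19
  M = 239 − 4·(-30) − 6·95 − 3·(-19) = -154
Policy B (T + 60, U − 29):
  U = 8 − 29 = -21
  T = 115 + 60 = 175
  H = 296 + (-21) − 3·175 = -250
  M = 239 − 4·(-21) − 6·175 − 3·(-250) = 23
Policy C (T − 54):
  U = 8
  T = 115 − 54 = 61
  H = 296 + 8 − 3·61 = 121
  M = 239 − 4·8 − 6·61 − 3·121 = -522
Comparing — Policy A: M=-154, Policy B: M=23, Policy C: M=-522. Highest is 23 (Policy B).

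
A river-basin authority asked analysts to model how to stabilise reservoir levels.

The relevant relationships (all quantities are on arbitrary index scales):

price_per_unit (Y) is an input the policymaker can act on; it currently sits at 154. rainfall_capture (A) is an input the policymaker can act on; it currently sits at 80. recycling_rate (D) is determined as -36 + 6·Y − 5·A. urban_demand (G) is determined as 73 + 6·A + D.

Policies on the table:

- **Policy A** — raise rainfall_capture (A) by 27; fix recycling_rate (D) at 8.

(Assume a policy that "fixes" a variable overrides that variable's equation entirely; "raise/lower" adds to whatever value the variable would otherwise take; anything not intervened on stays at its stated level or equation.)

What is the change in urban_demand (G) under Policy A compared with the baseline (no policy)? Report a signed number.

Baseline:
  Y = 154
  A = 80
  D = -36 + 6·154 − 5·80 = 488
  G = 73 + 6·80 + 488 = 1041
Policy A (A + 27, D := 8):
  Y = 154
  A = 80 + 27 = 107
  D = 8
  G = 73 + 6·107 + 8 = 723
Change in G: 723 − 1041 = -318

-318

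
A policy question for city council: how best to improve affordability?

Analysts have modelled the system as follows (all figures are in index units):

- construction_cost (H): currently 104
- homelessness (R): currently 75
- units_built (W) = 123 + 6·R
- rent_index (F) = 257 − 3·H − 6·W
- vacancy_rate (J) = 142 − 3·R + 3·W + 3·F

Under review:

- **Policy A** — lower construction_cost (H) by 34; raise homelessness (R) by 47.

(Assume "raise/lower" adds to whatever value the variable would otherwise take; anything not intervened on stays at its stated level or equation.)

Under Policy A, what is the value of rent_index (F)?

Policy A (H − 34, R + 47):
  H = 104 − 34 = 70
  R = 75 + 47 = 122
  W = 123 + 6·122 = 855
  F = 257 − 3·70 − 6·855 = -5083

-5083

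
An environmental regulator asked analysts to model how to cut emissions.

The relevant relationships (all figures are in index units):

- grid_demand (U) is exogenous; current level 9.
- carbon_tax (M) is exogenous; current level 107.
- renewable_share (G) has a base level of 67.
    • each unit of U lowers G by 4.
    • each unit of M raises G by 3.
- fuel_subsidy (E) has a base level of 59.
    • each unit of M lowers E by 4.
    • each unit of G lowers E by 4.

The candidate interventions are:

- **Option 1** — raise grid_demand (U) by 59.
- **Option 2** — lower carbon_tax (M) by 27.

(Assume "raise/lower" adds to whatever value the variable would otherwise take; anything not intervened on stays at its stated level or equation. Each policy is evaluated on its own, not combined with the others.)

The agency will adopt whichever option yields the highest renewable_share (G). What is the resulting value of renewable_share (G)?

Option 1 (U + 59):
  U = 9 + 59 = 68
  M = 107
  G = 67 − 4·68 + 3·107 = 116
Option 2 (M − 27):
  U = 9
  M = 107 − 27 = 80
  G = 67 − 4·9 + 3·80 = 271
Comparing — Option 1: G=116, Option 2: G=271. Highest is 271 (Option 2).

271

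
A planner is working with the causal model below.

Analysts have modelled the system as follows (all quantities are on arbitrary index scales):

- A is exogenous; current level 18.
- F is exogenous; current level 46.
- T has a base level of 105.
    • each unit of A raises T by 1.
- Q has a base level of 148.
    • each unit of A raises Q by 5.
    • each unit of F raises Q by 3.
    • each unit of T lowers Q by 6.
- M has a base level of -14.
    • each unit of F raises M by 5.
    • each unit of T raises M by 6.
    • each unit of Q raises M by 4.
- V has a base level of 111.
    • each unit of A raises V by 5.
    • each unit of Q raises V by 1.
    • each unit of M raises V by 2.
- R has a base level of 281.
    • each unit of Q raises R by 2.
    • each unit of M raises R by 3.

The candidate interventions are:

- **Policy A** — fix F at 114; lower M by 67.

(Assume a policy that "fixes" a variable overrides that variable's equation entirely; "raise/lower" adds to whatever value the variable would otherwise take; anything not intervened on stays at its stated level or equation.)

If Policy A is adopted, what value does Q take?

Policy A (F := 114, M − 67):
  A = 18
  F = 114
  T = 105 + 18 = 123
  Q = 148 + 5·18 + 3·114 − 6·123 = -158

-158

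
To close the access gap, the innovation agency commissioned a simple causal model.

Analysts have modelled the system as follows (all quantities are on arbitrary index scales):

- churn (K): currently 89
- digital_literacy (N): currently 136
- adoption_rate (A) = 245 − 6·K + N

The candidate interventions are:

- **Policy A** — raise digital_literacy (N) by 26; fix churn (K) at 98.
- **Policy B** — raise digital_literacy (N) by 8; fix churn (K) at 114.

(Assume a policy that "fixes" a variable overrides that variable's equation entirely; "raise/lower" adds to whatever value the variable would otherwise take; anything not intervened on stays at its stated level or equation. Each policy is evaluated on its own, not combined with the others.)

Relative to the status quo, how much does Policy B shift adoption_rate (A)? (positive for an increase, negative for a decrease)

Baseline:
  K = 89
  N = 136
  A = 245 − 6·89 + 136 = -153
Policy B (N + 8, K := 114):
  K = 114
  N = 136 + 8 = 144
  A = 245 − 6·114 + 144 = -295
Change in A: -295 − (-153) = -142

-142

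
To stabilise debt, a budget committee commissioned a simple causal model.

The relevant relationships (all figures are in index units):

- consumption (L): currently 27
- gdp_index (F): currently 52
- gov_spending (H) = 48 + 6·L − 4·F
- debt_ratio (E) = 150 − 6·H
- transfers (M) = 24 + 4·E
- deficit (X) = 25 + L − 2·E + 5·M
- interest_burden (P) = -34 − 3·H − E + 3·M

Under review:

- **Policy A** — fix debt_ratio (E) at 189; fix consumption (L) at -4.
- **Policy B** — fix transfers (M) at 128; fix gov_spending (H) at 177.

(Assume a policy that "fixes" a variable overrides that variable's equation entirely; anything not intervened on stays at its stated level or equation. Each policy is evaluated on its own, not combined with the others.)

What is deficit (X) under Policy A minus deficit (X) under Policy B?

Policy A (E := 189, L := -4):
  L = -4
  F = 52
  H = 48 + 6·(-4) − 4·52 = -184
  E = 189
  M = 24 + 4·189 = 780
  X = 25 + (-4) − 2·189 + 5·780 = 3543
Policy B (M := 128, H := 177):
  L = 27
  F = 52
  H = 177
  E = 150 − 6·177 = -912
  M = 128
  X = 25 + 27 − 2·(-912) + 5·128 = 2516
X: 3543 − 2516 = 1027

1027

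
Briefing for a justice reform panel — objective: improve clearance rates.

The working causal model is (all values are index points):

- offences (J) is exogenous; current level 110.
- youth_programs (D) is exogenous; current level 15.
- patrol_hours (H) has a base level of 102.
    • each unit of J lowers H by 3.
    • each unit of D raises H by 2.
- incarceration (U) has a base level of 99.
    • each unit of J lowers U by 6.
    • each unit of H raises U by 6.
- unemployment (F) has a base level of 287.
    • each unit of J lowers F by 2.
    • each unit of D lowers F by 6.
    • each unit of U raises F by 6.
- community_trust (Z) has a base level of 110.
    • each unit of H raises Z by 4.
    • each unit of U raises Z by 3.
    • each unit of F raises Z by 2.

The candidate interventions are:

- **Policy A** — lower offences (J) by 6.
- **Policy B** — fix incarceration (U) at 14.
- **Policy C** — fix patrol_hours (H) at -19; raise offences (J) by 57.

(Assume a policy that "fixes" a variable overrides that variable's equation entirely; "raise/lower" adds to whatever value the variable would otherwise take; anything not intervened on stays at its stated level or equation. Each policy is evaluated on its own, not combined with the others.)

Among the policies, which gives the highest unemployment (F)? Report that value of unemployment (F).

61

Policy A (J − 6):
  J = 110 − 6 = 104
  D = 15
  H = 102 − 3·104 + 2·15 = -180
  U = 99 − 6·104 + 6·(-180) = -1605
  F = 287 − 2·104 − 6·15 + 6·(-1605) = -9641
Policy B (U := 14):
  J = 110
  D = 15
  H = 102 − 3·110 + 2·15 = -198
  U = 14
  F = 287 − 2·110 − 6·15 + 6·14 = 61
Policy C (H := -19, J + 57):
  J = 110 + 57 = 167
  D = 15
  H = -19
  U = 99 − 6·167 + 6·(-19) = -1017
  F = 287 − 2·167 − 6·15 + 6·(-1017) = -6239
Comparing — Policy A: F=-9641, Policy B: F=61, Policy C: F=-6239. Highest is 61 (Policy B).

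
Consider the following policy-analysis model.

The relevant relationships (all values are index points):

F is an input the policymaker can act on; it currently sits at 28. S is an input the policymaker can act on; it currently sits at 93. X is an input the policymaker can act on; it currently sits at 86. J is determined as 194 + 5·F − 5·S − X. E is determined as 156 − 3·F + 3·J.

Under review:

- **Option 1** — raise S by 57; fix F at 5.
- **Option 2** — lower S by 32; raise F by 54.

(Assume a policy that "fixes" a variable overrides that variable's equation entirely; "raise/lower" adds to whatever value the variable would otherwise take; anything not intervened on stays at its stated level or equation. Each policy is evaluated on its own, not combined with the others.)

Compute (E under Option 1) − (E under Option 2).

Option 1 (S + 57, F := 5):
  F = 5
  S = 93 + 57 = 150
  X = 86
  J = 194 + 5·5 − 5·150 − 86 = -617
  E = 156 − 3·5 + 3·(-617) = -1710
Option 2 (S − 32, F + 54):
  F = 28 + 54 = 82
  S = 93 − 32 = 61
  X = 86
  J = 194 + 5·82 − 5·61 − 86 = 213
  E = 156 − 3·82 + 3·213 = 549
E: -1710 − 549 = -2259

-2259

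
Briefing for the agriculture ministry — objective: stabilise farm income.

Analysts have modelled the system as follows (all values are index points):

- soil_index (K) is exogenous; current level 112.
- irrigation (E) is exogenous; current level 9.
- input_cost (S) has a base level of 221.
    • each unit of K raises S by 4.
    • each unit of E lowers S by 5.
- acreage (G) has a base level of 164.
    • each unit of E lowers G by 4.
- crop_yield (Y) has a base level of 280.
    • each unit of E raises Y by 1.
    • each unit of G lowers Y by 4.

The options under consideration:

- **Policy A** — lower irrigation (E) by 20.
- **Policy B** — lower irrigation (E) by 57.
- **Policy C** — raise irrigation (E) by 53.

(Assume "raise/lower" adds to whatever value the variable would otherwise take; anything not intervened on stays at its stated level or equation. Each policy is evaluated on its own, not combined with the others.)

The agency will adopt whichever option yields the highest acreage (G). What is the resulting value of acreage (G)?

356

Policy A (E − 20):
  E = 9 − 20 = -11
  G = 164 − 4·(-11) = 208
Policy B (E − 57):
  E = 9 − 57 = -48
  G = 164 − 4·(-48) = 356
Policy C (E + 53):
  E = 9 + 53 = 62
  G = 164 − 4·62 = -84
Comparing — Policy A: G=208, Policy B: G=356, Policy C: G=-84. Highest is 356 (Policy B).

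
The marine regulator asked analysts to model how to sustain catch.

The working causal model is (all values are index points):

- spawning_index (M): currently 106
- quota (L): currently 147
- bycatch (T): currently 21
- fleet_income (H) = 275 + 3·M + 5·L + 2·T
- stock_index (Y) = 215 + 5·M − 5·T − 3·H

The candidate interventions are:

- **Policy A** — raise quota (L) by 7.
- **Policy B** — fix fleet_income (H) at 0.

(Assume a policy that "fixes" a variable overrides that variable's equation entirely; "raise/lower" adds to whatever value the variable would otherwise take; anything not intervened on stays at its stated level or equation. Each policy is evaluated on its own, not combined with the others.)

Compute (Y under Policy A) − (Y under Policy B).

Policy A (L + 7):
  M = 106
  L = 147 + 7 = 154
  T = 21
  H = 275 + 3·106 + 5·154 + 2·21 = 1405
  Y = 215 + 5·106 − 5·21 − 3·1405 = -3575
Policy B (H := 0):
  M = 106
  L = 147
  T = 21
  H = 0
  Y = 215 + 5·106 − 5·21 − 3·0 = 640
Y: -3575 − 640 = -4215

-4215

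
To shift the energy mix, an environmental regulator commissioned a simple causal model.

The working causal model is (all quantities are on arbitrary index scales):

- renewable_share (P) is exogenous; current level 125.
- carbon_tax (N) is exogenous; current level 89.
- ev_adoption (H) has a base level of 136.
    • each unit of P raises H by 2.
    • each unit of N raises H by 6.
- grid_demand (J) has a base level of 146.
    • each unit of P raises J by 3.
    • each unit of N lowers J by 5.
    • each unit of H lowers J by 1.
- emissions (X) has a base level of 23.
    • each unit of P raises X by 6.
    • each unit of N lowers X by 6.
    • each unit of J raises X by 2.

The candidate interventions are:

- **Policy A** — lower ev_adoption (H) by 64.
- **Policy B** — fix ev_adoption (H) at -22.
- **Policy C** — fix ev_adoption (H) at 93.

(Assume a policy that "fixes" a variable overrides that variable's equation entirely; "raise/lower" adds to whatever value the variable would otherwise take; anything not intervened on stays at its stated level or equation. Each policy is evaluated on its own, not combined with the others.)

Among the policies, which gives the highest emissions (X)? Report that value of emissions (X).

435

Policy A (H − 64):
  P = 125
  N = 89
  H = 136 + 2·125 + 6·89 (−64 from intervention) = 856
  J = 146 + 3·125 − 5·89 − 856 = -780
  X = 23 + 6·125 − 6·89 + 2·(-780) = -1321
Policy B (H := -22):
  P = 125
  N = 89
  H = -22
  J = 146 + 3·125 − 5·89 − (-22) = 98
  X = 23 + 6·125 − 6·89 + 2·98 = 435
Policy C (H := 93):
  P = 125
  N = 89
  H = 93
  J = 146 + 3·125 − 5·89 − 93 = -17
  X = 23 + 6·125 − 6·89 + 2·(-17) = 205
Comparing — Policy A: X=-1321, Policy B: X=435, Policy C: X=205. Highest is 435 (Policy B).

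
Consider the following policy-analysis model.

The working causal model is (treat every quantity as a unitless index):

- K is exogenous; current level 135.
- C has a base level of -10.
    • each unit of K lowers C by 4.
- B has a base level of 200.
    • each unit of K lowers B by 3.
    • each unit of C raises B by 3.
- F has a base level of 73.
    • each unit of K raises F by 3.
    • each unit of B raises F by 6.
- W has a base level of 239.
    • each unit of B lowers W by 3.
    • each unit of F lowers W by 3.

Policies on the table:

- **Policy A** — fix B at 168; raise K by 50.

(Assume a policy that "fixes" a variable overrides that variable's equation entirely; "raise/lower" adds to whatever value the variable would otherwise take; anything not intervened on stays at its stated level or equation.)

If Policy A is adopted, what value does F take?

Policy A (B := 168, K + 50):
  K = 135 + 50 = 185
  C = -10 − 4·185 = -750
  B = 168
  F = 73 + 3·185 + 6·168 = 1636

1636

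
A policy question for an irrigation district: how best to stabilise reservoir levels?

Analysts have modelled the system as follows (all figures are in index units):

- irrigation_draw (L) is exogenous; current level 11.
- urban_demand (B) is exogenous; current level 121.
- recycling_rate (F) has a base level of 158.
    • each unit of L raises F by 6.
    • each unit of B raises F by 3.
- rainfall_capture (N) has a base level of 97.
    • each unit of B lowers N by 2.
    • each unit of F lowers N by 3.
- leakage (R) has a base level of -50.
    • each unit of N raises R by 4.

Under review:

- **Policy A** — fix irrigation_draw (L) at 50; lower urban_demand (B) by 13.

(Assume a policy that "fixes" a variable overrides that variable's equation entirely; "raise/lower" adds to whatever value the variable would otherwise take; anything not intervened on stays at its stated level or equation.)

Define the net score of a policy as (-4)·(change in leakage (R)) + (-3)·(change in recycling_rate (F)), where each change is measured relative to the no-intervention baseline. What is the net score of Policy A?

Baseline:
  L = 11
  B = 121
  F = 158 + 6·11 + 3·121 = 587
  N = 97 − 2·121 − 3·587 = -1906
  R = -50 + 4·(-1906) = -7674
Policy A (L := 50, B − 13):
  L = 50
  B = 121 − 13 = 108
  F = 158 + 6·50 + 3·108 = 782
  N = 97 − 2·108 − 3·782 = -2465
  R = -50 + 4·(-2465) = -9910
ΔR = -9910 − (-7674) = -2236; ΔF = 782 − 587 = 195
Score = (-4)·(-2236) + (-3)·195 = 8359

8359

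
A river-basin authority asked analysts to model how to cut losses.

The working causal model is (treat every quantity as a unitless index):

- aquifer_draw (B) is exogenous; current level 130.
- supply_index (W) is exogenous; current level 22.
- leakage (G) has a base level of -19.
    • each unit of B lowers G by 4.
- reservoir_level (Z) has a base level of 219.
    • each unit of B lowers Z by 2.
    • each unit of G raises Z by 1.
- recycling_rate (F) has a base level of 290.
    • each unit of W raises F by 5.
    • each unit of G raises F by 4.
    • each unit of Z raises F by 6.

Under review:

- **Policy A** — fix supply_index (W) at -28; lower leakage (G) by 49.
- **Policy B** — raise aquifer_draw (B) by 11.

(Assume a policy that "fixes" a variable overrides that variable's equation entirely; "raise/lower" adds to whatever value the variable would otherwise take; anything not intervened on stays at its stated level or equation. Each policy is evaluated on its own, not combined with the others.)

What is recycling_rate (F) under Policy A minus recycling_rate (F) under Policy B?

Policy A (W := -28, G − 49):
  B = 130
  W = -28
  G = -19 − 4·130 (−49 from intervention) = -588
  Z = 219 − 2·130 + (-588) = -629
  F = 290 + 5·(-28) + 4·(-588) + 6·(-629) = -5976
Policy B (B + 11):
  B = 130 + 11 = 141
  W = 22
  G = -19 − 4·141 = -583
  Z = 219 − 2·141 + (-583) = -646
  F = 290 + 5·22 + 4·(-583) + 6·(-646) = -5808
F: -5976 − (-5808) = -168

-168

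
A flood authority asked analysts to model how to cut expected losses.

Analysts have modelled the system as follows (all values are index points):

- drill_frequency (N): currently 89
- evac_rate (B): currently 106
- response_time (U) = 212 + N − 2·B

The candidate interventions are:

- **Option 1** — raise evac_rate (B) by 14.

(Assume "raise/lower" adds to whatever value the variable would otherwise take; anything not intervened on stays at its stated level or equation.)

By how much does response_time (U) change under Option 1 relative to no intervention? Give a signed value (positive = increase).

Baseline:
  N = 89
  B = 106
  U = 212 + 89 − 2·106 = 89
Option 1 (B + 14):
  N = 89
  B = 106 + 14 = 120
  U = 212 + 89 − 2·120 = 61
Change in U: 61 − 89 = -28

-28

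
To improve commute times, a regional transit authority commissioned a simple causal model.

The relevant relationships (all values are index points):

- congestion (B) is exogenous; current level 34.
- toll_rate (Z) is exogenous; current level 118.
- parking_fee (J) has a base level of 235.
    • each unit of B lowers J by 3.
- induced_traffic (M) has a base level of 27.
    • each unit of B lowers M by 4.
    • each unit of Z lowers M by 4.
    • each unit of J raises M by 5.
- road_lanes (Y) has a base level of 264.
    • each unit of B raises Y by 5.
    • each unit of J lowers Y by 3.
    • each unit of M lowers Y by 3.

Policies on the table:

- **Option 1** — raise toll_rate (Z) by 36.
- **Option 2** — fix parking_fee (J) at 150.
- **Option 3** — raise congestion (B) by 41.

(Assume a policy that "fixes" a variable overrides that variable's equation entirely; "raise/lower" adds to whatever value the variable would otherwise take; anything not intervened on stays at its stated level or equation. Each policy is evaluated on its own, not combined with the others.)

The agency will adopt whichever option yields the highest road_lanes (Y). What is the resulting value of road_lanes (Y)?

2694

Option 1 (Z + 36):
  B = 34
  Z = 118 + 36 = 154
  J = 235 − 3·34 = 133
  M = 27 − 4·34 − 4·154 + 5·133 = -60
  Y = 264 + 5·34 − 3·133 − 3·(-60) = 215
Option 2 (J := 150):
  B = 34
  Z = 118
  J = 150
  M = 27 − 4·34 − 4·118 + 5·150 = 169
  Y = 264 + 5·34 − 3·150 − 3·169 = -523
Option 3 (B + 41):
  B = 34 + 41 = 75
  Z = 118
  J = 235 − 3·75 = 10
  M = 27 − 4·75 − 4·118 + 5·10 = -695
  Y = 264 + 5·75 − 3·10 − 3·(-695) = 2694
Comparing — Option 1: Y=215, Option 2: Y=-523, Option 3: Y=2694. Highest is 2694 (Option 3).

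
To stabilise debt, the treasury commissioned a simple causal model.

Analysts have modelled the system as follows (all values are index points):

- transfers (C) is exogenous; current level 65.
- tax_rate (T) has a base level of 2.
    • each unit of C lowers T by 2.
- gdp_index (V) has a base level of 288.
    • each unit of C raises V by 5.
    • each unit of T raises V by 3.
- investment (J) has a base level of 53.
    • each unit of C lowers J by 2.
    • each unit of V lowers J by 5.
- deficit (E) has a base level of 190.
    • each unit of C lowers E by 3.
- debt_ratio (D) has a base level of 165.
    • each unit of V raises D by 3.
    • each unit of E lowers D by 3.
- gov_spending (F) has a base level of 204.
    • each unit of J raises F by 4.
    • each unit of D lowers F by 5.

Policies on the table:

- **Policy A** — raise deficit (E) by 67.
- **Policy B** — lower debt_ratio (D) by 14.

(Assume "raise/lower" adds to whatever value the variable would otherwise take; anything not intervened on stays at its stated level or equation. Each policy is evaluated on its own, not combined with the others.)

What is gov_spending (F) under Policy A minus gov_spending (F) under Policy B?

Policy A (E + 67):
  C = 65
  T = 2 − 2·65 = -128
  V = 288 + 5·65 + 3·(-128) = 229
  J = 53 − 2·65 − 5·229 = -1222
  E = 190 − 3·65 (+67 from intervention) = 62
  D = 165 + 3·229 − 3·62 = 666
  F = 204 + 4·(-1222) − 5·666 = -8014
Policy B (D − 14):
  C = 65
  T = 2 − 2·65 = -128
  V = 288 + 5·65 + 3·(-128) = 229
  J = 53 − 2·65 − 5·229 = -1222
  E = 190 − 3·65 = -5
  D = 165 + 3·229 − 3·(-5) (−14 from intervention) = 853
  F = 204 + 4·(-1222) − 5·853 = -8949
F: -8014 − (-8949) = 935

935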